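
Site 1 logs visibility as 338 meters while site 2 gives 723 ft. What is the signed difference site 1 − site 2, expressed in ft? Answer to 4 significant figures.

385.9 ft

site 1: 338 m = 1108.924 ft.
Difference: 1108.924 − 723.000 = 385.9 ft.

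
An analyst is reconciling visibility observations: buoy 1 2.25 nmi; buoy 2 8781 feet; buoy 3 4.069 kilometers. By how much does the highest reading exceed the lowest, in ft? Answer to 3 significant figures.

4890 ft

buoy 1: 2.25 nmi = 13671.26 ft.
buoy 3: 4.069 km = 13349.74 ft.
Spread: 13671.26 − 8781.00 = 4890 ft.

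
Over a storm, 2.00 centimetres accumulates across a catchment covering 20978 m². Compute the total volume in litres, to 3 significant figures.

420000 litres

Depth: 2.00 cm × 10 = 20 mm.
1 mm over 1 m² is 1 L, so volume = 20 × 20978 = 419560 L ≈ 420000 L.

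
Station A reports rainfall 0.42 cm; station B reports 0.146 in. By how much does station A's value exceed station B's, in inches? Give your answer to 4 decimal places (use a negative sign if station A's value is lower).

station A: 0.42 cm = 0.165354 in.
Difference: 0.165354 − 0.146000 = 0.0194 in.

0.0194 in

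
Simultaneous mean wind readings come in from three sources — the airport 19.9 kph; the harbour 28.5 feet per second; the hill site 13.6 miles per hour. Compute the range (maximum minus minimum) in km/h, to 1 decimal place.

the harbour: 28.5 ft/s = 31.272 km/h.
the hill site: 13.6 mph = 21.887 km/h.
Spread: 31.272 − 19.900 = 11.4 km/h.

11.4 km/h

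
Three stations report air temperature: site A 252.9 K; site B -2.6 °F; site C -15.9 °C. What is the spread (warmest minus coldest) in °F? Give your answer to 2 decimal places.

7.83 °F

site A: 252.9 K = -20.250 °C.
site B: -2.6 °F = -19.222 °C.
Spread: (-15.900) − (-20.250) = 4.350 °C = 7.83 °F.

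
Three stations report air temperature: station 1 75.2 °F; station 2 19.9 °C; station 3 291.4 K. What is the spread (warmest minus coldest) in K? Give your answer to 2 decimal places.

station 1: 75.2 °F = 24.000 °C.
station 3: 291.4 K = 18.250 °C.
Spread: 24.000 − 18.250 = 5.750 °C.

5.75 K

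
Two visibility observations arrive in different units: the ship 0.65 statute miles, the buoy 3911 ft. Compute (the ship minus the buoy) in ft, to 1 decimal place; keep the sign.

-479.0 ft

the ship: 0.65 SM = 3432.000 ft.
Difference: 3432.000 − 3911.000 = -479.0 ft.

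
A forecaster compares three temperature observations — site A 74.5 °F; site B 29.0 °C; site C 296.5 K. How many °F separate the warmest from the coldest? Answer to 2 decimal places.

site A: 74.5 °F = 23.611 °C.
site C: 296.5 K = 23.350 °C.
Spread: 29.000 − 23.350 = 5.650 °C = 10.17 °F.

10.17 °F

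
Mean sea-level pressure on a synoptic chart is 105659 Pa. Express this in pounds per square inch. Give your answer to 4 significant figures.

1 Pa = 0.000145038 psi, so 105659 × 0.000145038 = 15.32 psi.

15.32 psi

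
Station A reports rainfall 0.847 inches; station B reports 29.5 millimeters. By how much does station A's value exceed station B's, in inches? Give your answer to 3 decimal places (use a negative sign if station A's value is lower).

-0.314 in

station B: 29.5 mm = 1.16142 in.
Difference: 0.84700 − 1.16142 = -0.314 in.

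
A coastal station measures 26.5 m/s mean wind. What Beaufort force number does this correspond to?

Beaufort force 10

26.5 m/s lies in the Beaufort 10 band (storm, 24.5–28.4 m/s).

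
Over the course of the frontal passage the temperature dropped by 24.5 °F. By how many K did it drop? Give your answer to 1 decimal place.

13.6 K

A change of 1 °C equals a change of 1.8 °F: ΔK = 24.5 × 0.5556 = 13.6 K.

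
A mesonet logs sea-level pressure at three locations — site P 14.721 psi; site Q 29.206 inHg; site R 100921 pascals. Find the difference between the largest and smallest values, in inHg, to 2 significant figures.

0.77 inHg

site P: 14.721 psi = 29.9723 inHg.
site R: 100921 Pa = 29.8020 inHg.
Spread: 29.9723 − 29.2060 = 0.77 inHg.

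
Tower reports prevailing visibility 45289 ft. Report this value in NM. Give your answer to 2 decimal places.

7.45 nmi

1 ft = 0.000164579 nmi, so 45289 × 0.000164579 = 7.45 nmi.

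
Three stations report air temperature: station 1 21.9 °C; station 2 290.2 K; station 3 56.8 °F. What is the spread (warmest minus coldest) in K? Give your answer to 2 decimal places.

8.12 K

station 2: 290.2 K = 17.050 °C.
station 3: 56.8 °F = 13.778 °C.
Spread: 21.900 − 13.778 = 8.122 °C.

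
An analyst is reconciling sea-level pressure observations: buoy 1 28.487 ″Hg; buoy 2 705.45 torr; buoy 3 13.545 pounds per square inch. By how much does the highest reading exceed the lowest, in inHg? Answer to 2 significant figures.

0.91 inHg

buoy 2: 705.45 mmHg = 27.7736 inHg.
buoy 3: 13.545 psi = 27.5779 inHg.
Spread: 28.4870 − 27.5779 = 0.91 inHg.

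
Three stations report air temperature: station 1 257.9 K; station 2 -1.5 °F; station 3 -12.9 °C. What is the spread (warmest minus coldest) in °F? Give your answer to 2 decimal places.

10.28 °F

station 1: 257.9 K = -15.250 °C.
station 2: -1.5 °F = -18.611 °C.
Spread: (-12.900) − (-18.611) = 5.711 °C = 10.28 °F.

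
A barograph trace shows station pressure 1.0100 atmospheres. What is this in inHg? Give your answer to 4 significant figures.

30.22 inHg

1 atm = 29.9213 inHg, so 1.0100 × 29.9213 = 30.22 inHg.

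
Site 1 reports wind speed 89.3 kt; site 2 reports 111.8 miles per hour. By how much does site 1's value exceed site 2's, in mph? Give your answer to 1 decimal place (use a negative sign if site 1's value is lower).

-9.0 mph

site 1: 89.3 kt = 102.765 mph.
Difference: 102.765 − 111.800 = -9.0 mph.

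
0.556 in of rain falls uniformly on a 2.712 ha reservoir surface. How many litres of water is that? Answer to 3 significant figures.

Depth: 0.556 in × 25.4 = 14.1224 mm.
Area: 2.712 ha = 27120 m².
1 mm over 1 m² is 1 L, so volume = 14.1224 × 27120 = 382999.49 L ≈ 383000 L.

383000 litres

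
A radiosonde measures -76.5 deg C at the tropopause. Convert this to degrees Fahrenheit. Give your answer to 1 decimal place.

°F = °C × 9/5 + 32 = -76.5 × 1.8 + 32 = -105.7 °F.

-105.7 °F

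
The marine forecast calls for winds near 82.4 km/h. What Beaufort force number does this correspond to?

Beaufort force 9

82.4 km/h = 22.9 m/s, which is Beaufort 9 (strong gale, 20.8–24.4 m/s).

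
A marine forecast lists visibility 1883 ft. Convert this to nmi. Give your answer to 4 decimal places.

1 ft = 0.000164579 nmi, so 1883 × 0.000164579 = 0.3099 nmi.

0.3099 nmi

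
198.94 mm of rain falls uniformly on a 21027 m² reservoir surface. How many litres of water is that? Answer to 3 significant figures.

4180000 litres

1 mm over 1 m² is 1 L, so volume = 198.94 × 21027 = 4183111.4 L ≈ 4180000 L.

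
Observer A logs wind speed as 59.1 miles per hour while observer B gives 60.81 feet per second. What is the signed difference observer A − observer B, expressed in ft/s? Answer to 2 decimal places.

25.87 ft/s

observer A: 59.1 mph = 86.6800 ft/s.
Difference: 86.6800 − 60.8100 = 25.87 ft/s.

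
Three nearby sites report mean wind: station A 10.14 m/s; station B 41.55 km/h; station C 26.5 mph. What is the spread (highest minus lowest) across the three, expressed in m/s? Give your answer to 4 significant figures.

1.707 m/s

station B: 41.55 km/h = 11.54167 m/s.
station C: 26.5 mph = 11.84656 m/s.
Spread: 11.84656 − 10.14000 = 1.707 m/s.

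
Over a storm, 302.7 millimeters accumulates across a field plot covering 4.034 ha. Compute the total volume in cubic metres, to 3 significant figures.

12200 cubic metres

Area: 4.034 ha = 40340 m².
1 mm over 1 m² is 1 L, so volume = 302.7 × 40340 = 12210918 L = 12200 m³.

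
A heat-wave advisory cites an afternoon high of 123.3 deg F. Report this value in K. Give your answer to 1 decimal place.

323.9 K

First to °C: 50.72 °C.
Then to K: 323.9 K.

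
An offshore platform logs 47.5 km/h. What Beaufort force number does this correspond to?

Beaufort force 6

47.5 km/h = 13.2 m/s, which is Beaufort 6 (strong breeze, 10.8–13.8 m/s).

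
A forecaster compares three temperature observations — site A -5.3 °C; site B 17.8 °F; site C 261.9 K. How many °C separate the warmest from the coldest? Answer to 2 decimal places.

5.95 °C

site B: 17.8 °F = -7.889 °C.
site C: 261.9 K = -11.250 °C.
Spread: (-5.300) − (-11.250) = 5.950 °C.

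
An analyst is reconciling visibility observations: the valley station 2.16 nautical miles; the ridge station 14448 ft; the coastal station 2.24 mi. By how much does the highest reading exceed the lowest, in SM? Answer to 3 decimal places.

the valley station: 2.16 nmi = 2.48568 SM.
the ridge station: 14448 ft = 2.73636 SM.
Spread: 2.73636 − 2.24000 = 0.496 SM.

0.496 SM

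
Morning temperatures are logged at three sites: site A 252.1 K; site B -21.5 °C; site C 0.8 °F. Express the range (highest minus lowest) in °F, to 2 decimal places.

site A: 252.1 K = -21.050 °C.
site C: 0.8 °F = -17.333 °C.
Spread: (-17.333) − (-21.500) = 4.167 °C = 7.50 °F.

7.50 °F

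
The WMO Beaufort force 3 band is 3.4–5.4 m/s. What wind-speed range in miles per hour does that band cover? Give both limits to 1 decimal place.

3.4–5.4 m/s × 2.237 = 7.6–12.1 mph.

7.6 to 12.1 mph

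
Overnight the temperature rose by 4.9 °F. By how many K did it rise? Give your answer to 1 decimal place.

A change of 1 °C equals a change of 1.8 °F: ΔK = 4.9 × 0.5556 = 2.7 K.

2.7 K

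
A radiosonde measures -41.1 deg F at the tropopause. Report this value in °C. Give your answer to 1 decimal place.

-40.6 °C

°C = (°F − 32) × 5/9 = (-41.1 − 32) / 1.8 = -40.6 °C.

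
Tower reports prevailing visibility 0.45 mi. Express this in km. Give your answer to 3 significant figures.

0.724 km

1 SM = 1.60934 km, so 0.45 × 1.60934 = 0.724 km.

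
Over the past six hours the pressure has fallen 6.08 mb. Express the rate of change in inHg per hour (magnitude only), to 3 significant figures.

0.0299 inHg per hour

6.08 mb / 6 h × 0.02953 inHg/mb = 0.0299 inHg/h.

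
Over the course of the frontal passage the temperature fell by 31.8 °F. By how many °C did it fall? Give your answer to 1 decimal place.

For a temperature change the 32° offset cancels: Δ°C = 31.8 × 0.5556 = 17.7 °C.

17.7 °C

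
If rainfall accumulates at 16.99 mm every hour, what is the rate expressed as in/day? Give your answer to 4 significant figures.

16.99 mm/hour × 0.0393701 in/mm × 24 hour/day = 16.05 in/day.

16.05 in/day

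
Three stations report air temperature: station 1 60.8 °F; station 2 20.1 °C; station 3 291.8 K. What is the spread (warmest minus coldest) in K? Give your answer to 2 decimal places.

4.10 K

station 1: 60.8 °F = 16.000 °C.
station 3: 291.8 K = 18.650 °C.
Spread: 20.100 − 16.000 = 4.100 °C.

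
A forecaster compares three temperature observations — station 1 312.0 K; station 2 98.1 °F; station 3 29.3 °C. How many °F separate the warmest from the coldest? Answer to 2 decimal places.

station 1: 312.0 K = 38.850 °C.
station 2: 98.1 °F = 36.722 °C.
Spread: 38.850 − 29.300 = 9.550 °C = 17.19 °F.

17.19 °F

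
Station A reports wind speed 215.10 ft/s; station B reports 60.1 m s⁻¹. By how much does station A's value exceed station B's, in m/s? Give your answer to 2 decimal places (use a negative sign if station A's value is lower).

station A: 215.10 ft/s = 65.5625 m/s.
Difference: 65.5625 − 60.1000 = 5.46 m/s.

5.46 m/s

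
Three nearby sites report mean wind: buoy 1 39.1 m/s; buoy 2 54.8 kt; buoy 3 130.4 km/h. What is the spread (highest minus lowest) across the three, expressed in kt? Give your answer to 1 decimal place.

buoy 1: 39.1 m/s = 76.004 kt.
buoy 3: 130.4 km/h = 70.410 kt.
Spread: 76.004 − 54.800 = 21.2 kt.

21.2 kt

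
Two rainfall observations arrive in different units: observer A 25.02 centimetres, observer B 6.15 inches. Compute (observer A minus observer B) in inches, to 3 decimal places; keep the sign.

3.700 in

observer A: 25.02 cm = 9.85039 in.
Difference: 9.85039 − 6.15000 = 3.700 in.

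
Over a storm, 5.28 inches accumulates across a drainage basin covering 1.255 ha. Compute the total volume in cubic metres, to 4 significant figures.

Depth: 5.28 in × 25.4 = 134.112 mm.
Area: 1.255 ha = 12550 m².
1 mm over 1 m² is 1 L, so volume = 134.112 × 12550 = 1683105.6 L = 1683 m³.

1683 cubic metres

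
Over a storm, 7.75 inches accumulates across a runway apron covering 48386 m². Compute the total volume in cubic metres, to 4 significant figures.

9525 cubic metres

Depth: 7.75 in × 25.4 = 196.85 mm.
1 mm over 1 m² is 1 L, so volume = 196.85 × 48386 = 9524784.1 L = 9525 m³.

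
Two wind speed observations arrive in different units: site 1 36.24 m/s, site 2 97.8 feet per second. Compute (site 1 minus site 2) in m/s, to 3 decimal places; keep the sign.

site 2: 97.8 ft/s = 29.80944 m/s.
Difference: 36.24000 − 29.80944 = 6.431 m/s.

6.431 m/s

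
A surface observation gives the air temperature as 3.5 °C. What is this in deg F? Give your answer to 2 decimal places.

38.30 °F

°F = °C × 9/5 + 32 = 3.5 × 1.8 + 32 = 38.30 °F.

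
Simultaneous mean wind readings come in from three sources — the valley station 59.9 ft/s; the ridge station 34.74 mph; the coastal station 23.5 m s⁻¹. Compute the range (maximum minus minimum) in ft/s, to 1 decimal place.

the ridge station: 34.74 mph = 50.952 ft/s.
the coastal station: 23.5 m/s = 77.100 ft/s.
Spread: 77.100 − 50.952 = 26.1 ft/s.

26.1 ft/s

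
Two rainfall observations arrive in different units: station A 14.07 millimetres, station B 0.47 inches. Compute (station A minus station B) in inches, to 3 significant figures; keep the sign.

0.0839 in

station A: 14.07 mm = 0.553937 in.
Difference: 0.553937 − 0.470000 = 0.0839 in.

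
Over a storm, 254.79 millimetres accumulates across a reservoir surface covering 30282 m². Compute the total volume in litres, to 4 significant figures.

7716000 litres

1 mm over 1 m² is 1 L, so volume = 254.79 × 30282 = 7715550.8 L ≈ 7716000 L.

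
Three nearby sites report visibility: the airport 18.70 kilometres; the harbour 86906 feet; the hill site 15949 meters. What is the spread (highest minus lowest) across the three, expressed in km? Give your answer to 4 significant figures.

the harbour: 86906 ft = 26.4889 km.
the hill site: 15949 m = 15.9490 km.
Spread: 26.4889 − 15.9490 = 10.54 km.

10.54 km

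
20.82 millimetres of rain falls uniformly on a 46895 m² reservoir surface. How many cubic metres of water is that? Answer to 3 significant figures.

976 cubic metres

1 mm over 1 m² is 1 L, so volume = 20.82 × 46895 = 976353.9 L = 976 m³.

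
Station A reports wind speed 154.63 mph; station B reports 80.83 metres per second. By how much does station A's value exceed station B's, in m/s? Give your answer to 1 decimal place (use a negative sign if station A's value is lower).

-11.7 m/s

station A: 154.63 mph = 69.126 m/s.
Difference: 69.126 − 80.830 = -11.7 m/s.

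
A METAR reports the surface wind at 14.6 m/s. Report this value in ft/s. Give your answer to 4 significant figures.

47.90 ft/s

1 m/s = 3.28084 ft/s, so 14.6 × 3.28084 = 47.90 ft/s.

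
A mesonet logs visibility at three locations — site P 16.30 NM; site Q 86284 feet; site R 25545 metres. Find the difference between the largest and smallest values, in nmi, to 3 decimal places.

2.507 nmi

site Q: 86284 ft = 14.20052 nmi.
site R: 25545 m = 13.79320 nmi.
Spread: 16.30000 − 13.79320 = 2.507 nmi.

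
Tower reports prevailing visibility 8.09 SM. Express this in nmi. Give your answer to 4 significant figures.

7.030 nmi

1 SM = 0.868976 nmi, so 8.09 × 0.868976 = 7.030 nmi.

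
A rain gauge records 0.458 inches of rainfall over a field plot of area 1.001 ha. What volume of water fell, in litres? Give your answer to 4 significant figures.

Depth: 0.458 in × 25.4 = 11.6332 mm.
Area: 1.001 ha = 10010 m².
1 mm over 1 m² is 1 L, so volume = 11.6332 × 10010 = 116448.33 L ≈ 116400 L.

116400 litres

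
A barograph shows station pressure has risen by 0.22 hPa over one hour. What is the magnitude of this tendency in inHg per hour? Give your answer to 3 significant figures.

0.00650 inHg per hour

0.22 hPa / 1 h × 0.02953 inHg/hPa = 0.00650 inHg/h.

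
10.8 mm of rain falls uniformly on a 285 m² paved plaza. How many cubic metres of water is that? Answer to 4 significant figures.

3.078 cubic metres

1 mm over 1 m² is 1 L, so volume = 10.8 × 285 = 3078 L = 3.078 m³.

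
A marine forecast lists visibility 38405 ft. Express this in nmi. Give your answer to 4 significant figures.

6.321 nmi

1 ft = 0.000164579 nmi, so 38405 × 0.000164579 = 6.321 nmi.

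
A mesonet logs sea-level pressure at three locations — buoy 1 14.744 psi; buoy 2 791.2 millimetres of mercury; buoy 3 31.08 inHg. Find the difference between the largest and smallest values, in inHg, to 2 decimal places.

buoy 1: 14.744 psi = 30.0191 inHg.
buoy 2: 791.2 mmHg = 31.1496 inHg.
Spread: 31.1496 − 30.0191 = 1.13 inHg.

1.13 inHg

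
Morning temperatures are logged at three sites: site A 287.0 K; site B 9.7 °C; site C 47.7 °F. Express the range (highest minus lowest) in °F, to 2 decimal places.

9.23 °F

site A: 287.0 K = 13.850 °C.
site C: 47.7 °F = 8.722 °C.
Spread: 13.850 − 8.722 = 5.128 °C = 9.23 °F.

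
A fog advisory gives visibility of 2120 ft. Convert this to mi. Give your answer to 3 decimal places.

0.402 SM

1 ft = 0.000189394 SM, so 2120 × 0.000189394 = 0.402 SM.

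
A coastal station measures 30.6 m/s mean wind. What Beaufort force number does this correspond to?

30.6 m/s lies in the Beaufort 11 band (violent storm, 28.5–32.6 m/s).

Beaufort force 11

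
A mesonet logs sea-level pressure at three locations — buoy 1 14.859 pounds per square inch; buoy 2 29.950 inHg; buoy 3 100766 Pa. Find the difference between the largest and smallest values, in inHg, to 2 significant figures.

0.50 inHg

buoy 1: 14.859 psi = 30.2532 inHg.
buoy 3: 100766 Pa = 29.7562 inHg.
Spread: 30.2532 − 29.7562 = 0.50 inHg.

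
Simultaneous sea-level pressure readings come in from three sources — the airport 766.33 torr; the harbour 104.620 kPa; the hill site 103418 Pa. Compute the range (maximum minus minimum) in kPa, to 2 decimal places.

2.45 kPa

the airport: 766.33 mmHg = 102.1689 kPa.
the hill site: 103418 Pa = 103.4180 kPa.
Spread: 104.6200 − 102.1689 = 2.45 kPa.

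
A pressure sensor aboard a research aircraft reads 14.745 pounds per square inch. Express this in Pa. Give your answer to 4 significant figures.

101700 Pa

1 psi = 6894.76 Pa, so 14.745 × 6894.76 = 101700 Pa.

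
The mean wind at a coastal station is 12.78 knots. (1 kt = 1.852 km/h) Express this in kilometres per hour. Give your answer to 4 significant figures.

23.67 km/h

1 kt = 1.852 km/h, so 12.78 × 1.852 = 23.67 km/h.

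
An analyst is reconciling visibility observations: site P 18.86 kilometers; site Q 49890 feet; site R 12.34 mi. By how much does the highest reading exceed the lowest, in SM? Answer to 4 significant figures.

2.891 SM

site P: 18.86 km = 11.71906 SM.
site Q: 49890 ft = 9.44886 SM.
Spread: 12.34000 − 9.44886 = 2.891 SM.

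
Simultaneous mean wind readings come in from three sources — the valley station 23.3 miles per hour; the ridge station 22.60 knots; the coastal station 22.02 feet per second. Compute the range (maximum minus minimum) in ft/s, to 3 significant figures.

16.1 ft/s

the valley station: 23.3 mph = 34.173 ft/s.
the ridge station: 22.60 kt = 38.145 ft/s.
Spread: 38.145 − 22.020 = 16.1 ft/s.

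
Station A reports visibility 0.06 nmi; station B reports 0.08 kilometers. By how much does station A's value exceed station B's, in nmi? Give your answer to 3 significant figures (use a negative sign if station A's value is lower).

0.0168 nmi

station B: 0.08 km = 0.043197 nmi.
Difference: 0.060000 − 0.043197 = 0.0168 nmi.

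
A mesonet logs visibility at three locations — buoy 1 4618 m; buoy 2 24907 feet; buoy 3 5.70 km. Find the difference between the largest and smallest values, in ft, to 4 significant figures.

buoy 1: 4618 m = 15150.92 ft.
buoy 3: 5.70 km = 18700.79 ft.
Spread: 24907.00 − 15150.92 = 9756 ft.

9756 ft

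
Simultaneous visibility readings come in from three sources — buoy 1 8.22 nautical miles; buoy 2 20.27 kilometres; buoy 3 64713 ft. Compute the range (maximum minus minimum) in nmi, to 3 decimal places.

buoy 2: 20.27 km = 10.94492 nmi.
buoy 3: 64713 ft = 10.65039 nmi.
Spread: 10.94492 − 8.22000 = 2.725 nmi.

2.725 nmi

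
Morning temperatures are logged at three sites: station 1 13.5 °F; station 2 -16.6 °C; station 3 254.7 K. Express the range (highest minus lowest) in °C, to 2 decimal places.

8.17 °C

station 1: 13.5 °F = -10.278 °C.
station 3: 254.7 K = -18.450 °C.
Spread: (-10.278) − (-18.450) = 8.172 °C.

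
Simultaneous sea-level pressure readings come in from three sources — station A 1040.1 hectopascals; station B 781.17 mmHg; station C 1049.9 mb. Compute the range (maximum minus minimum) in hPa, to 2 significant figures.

9.8 hPa

station B: 781.17 mmHg = 1041.474 hPa.
station C: 1049.9 mb = 1049.900 hPa.
Spread: 1049.900 − 1040.100 = 9.8 hPa.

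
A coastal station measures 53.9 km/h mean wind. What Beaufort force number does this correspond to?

Beaufort force 7

53.9 km/h = 15.0 m/s, which is Beaufort 7 (near gale, 13.9–17.1 m/s).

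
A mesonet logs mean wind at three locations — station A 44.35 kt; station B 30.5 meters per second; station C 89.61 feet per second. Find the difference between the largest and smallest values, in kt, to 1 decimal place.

station B: 30.5 m/s = 59.287 kt.
station C: 89.61 ft/s = 53.092 kt.
Spread: 59.287 − 44.350 = 14.9 kt.

14.9 kt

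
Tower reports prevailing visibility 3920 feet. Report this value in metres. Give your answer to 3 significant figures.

1 ft = 0.3048 m, so 3920 × 0.3048 = 1190 m.

1190 m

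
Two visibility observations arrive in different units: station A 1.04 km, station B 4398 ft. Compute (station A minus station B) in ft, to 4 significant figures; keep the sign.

station A: 1.04 km = 3412.073 ft.
Difference: 3412.073 − 4398.000 = -985.9 ft.

-985.9 ft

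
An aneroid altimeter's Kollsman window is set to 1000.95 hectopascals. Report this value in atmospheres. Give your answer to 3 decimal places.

0.988 atm

1 hPa = 0.000986923 atm, so 1000.95 × 0.000986923 = 0.988 atm.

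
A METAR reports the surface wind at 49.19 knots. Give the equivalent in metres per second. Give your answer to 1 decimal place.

1 kt = 0.514444 m/s, so 49.19 × 0.514444 = 25.3 m/s.

25.3 m/s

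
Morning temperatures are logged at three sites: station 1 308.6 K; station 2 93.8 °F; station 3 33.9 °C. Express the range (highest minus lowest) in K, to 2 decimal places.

1.55 K

station 1: 308.6 K = 35.450 °C.
station 2: 93.8 °F = 34.333 °C.
Spread: 35.450 − 33.900 = 1.550 °C.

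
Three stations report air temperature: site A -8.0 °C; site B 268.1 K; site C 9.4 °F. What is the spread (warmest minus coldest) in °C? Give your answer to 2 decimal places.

7.51 °C

site B: 268.1 K = -5.050 °C.
site C: 9.4 °F = -12.556 °C.
Spread: (-5.050) − (-12.556) = 7.506 °C.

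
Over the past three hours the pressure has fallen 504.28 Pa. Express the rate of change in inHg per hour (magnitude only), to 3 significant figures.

504.28 Pa / 3 h × 0.0002953 inHg/Pa = 0.0496 inHg/h.

0.0496 inHg per hour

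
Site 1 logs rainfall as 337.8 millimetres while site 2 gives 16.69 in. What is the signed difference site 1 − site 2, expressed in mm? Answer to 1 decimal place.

site 2: 16.69 in = 423.926 mm.
Difference: 337.800 − 423.926 = -86.1 mm.

-86.1 mm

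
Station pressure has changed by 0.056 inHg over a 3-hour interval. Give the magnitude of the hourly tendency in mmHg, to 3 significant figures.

0.474 mmHg per hour

0.056 inHg / 3 h × 25.4 mmHg/inHg = 0.474 mmHg/h.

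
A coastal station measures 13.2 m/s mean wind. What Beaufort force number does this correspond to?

Beaufort force 6

13.2 m/s lies in the Beaufort 6 band (strong breeze, 10.8–13.8 m/s).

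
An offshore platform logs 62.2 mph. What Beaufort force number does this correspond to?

62.2 mph = 27.8 m/s, which is Beaufort 10 (storm, 24.5–28.4 m/s).

Beaufort force 10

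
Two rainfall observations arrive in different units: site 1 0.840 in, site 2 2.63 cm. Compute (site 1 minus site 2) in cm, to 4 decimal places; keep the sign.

-0.4964 cm

site 1: 0.840 in = 2.133600 cm.
Difference: 2.133600 − 2.630000 = -0.4964 cm.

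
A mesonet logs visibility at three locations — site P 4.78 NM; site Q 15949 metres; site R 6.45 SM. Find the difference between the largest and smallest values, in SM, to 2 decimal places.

site P: 4.78 nmi = 5.5007 SM.
site Q: 15949 m = 9.9102 SM.
Spread: 9.9102 − 5.5007 = 4.41 SM.

4.41 SM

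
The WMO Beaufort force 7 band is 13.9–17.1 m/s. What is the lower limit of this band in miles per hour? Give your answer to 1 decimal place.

13.9–17.1 m/s × 2.237 = 31.1–38.3 mph.

31.1 mph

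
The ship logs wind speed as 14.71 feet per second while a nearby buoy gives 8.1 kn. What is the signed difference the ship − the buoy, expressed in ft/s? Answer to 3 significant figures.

the buoy: 8.1 kt = 13.6713 ft/s.
Difference: 14.7100 − 13.6713 = 1.04 ft/s.

1.04 ft/s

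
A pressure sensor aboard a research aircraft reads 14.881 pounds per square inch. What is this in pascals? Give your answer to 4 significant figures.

102600 Pa

1 psi = 6894.76 Pa, so 14.881 × 6894.76 = 102600 Pa.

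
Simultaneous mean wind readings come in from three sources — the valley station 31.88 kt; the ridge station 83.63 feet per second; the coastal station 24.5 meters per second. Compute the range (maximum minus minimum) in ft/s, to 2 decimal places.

29.82 ft/s

the valley station: 31.88 kt = 53.8074 ft/s.
the coastal station: 24.5 m/s = 80.3806 ft/s.
Spread: 83.6300 − 53.8074 = 29.82 ft/s.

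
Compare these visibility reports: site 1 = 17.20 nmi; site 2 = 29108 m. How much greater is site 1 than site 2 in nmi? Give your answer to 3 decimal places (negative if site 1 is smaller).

1.483 nmi

site 2: 29108 m = 15.71706 nmi.
Difference: 17.20000 − 15.71706 = 1.483 nmi.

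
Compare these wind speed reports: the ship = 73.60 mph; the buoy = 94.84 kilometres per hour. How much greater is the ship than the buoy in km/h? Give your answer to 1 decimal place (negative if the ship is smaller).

the ship: 73.60 mph = 118.448 km/h.
Difference: 118.448 − 94.840 = 23.6 km/h.

23.6 km/h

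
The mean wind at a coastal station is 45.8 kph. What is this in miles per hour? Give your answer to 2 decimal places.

28.46 mph

1 km/h = 0.621371 mph, so 45.8 × 0.621371 = 28.46 mph.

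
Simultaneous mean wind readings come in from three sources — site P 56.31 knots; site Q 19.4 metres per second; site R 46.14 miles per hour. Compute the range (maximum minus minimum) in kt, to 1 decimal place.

18.6 kt

site Q: 19.4 m/s = 37.711 kt.
site R: 46.14 mph = 40.095 kt.
Spread: 56.310 − 37.711 = 18.6 kt.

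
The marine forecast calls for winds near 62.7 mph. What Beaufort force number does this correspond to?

62.7 mph = 28.0 m/s, which is Beaufort 10 (storm, 24.5–28.4 m/s).

Beaufort force 10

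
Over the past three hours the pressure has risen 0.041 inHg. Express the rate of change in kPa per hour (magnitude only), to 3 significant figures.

0.041 inHg / 3 h × 3.38639 kPa/inHg = 0.0463 kPa/h.

0.0463 kPa per hour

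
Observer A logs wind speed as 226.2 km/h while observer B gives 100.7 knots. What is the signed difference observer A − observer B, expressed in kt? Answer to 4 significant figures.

observer A: 226.2 km/h = 122.1382 kt.
Difference: 122.1382 − 100.7000 = 21.44 kt.

21.44 kt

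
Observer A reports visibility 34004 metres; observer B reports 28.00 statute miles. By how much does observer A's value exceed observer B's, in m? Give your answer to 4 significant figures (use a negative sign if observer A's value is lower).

observer B: 28.00 SM = 45061.63 m.
Difference: 34004.00 − 45061.63 = -11060 m.

-11060 m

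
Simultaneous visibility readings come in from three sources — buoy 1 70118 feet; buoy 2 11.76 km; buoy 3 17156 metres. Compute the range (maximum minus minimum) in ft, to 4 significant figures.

buoy 2: 11.76 km = 38582.68 ft.
buoy 3: 17156 m = 56286.09 ft.
Spread: 70118.00 − 38582.68 = 31540 ft.

31540 ft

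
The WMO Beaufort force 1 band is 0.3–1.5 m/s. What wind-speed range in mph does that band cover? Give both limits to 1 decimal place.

0.7 to 3.4 mph

0.3–1.5 m/s × 2.237 = 0.7–3.4 mph.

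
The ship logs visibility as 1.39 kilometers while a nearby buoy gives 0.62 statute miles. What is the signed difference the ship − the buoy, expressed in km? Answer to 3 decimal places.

0.392 km

the buoy: 0.62 SM = 0.99779 km.
Difference: 1.39000 − 0.99779 = 0.392 km.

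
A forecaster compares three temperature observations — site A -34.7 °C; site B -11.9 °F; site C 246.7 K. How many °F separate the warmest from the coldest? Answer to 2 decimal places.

site B: -11.9 °F = -24.389 °C.
site C: 246.7 K = -26.450 °C.
Spread: (-24.389) − (-34.700) = 10.311 °C = 18.56 °F.

18.56 °F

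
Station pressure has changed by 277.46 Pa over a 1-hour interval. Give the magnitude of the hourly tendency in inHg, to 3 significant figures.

0.0819 inHg per hour

277.46 Pa / 1 h × 0.0002953 inHg/Pa = 0.0819 inHg/h.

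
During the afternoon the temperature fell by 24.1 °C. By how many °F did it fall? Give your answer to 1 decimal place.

43.4 °F

A change of 1 °C equals a change of 1.8 °F: Δ°F = 24.1 × 1.8 = 43.4 °F.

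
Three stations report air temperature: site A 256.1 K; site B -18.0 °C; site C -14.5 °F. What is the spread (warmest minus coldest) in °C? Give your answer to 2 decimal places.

site A: 256.1 K = -17.050 °C.
site C: -14.5 °F = -25.833 °C.
Spread: (-17.050) − (-25.833) = 8.783 °C.

8.78 °C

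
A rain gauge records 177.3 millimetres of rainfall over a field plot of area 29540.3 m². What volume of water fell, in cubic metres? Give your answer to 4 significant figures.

5237 cubic metres

1 mm over 1 m² is 1 L, so volume = 177.3 × 29540.3 = 5237495.2 L = 5237 m³.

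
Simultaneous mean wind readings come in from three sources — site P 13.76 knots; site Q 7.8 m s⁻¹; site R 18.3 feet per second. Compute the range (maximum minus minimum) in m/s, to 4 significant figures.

2.222 m/s

site P: 13.76 kt = 7.07876 m/s.
site R: 18.3 ft/s = 5.57784 m/s.
Spread: 7.80000 − 5.57784 = 2.222 m/s.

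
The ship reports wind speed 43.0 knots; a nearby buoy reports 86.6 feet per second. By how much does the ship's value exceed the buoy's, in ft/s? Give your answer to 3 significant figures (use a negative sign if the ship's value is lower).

-14.0 ft/s

the ship: 43.0 kt = 72.576 ft/s.
Difference: 72.576 − 86.600 = -14.0 ft/s.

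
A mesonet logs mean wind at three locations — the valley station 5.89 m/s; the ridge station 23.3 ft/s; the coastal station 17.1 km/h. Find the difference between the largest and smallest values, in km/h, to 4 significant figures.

8.467 km/h

the valley station: 5.89 m/s = 21.20400 km/h.
the ridge station: 23.3 ft/s = 25.56662 km/h.
Spread: 25.56662 − 17.10000 = 8.467 km/h.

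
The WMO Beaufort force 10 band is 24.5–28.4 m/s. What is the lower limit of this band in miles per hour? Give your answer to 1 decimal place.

54.8 mph

24.5–28.4 m/s × 2.237 = 54.8–63.5 mph.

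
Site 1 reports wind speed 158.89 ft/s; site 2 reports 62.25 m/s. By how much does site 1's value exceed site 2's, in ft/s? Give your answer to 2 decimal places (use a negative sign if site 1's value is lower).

site 2: 62.25 m/s = 204.2323 ft/s.
Difference: 158.8900 − 204.2323 = -45.34 ft/s.

-45.34 ft/s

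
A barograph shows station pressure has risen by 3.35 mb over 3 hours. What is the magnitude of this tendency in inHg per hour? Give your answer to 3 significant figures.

3.35 mb / 3 h × 0.02953 inHg/mb = 0.0330 inHg/h.

0.0330 inHg per hour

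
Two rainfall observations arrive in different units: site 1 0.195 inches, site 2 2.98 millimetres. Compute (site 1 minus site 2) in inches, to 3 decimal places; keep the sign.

0.078 in

site 2: 2.98 mm = 0.11732 in.
Difference: 0.19500 − 0.11732 = 0.078 in.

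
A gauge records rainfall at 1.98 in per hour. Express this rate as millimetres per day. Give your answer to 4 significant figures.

1207 mm/day

1.98 in/hour × 25.4 mm/in × 24 hour/day = 1207 mm/day.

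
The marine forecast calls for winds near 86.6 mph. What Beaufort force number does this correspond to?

Beaufort force 12

86.6 mph = 38.7 m/s, which is Beaufort 12 (hurricane force, ≥32.7 m/s).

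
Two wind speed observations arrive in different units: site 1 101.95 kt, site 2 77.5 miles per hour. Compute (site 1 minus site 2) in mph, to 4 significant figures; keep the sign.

39.82 mph

site 1: 101.95 kt = 117.3220 mph.
Difference: 117.3220 − 77.5000 = 39.82 mph.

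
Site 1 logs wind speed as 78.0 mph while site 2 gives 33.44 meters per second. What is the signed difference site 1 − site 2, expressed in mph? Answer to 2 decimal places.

site 2: 33.44 m/s = 74.8031 mph.
Difference: 78.0000 − 74.8031 = 3.20 mph.

3.20 mph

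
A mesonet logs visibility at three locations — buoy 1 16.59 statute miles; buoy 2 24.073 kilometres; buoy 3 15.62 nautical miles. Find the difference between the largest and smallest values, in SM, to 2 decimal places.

buoy 2: 24.073 km = 14.9583 SM.
buoy 3: 15.62 nmi = 17.9752 SM.
Spread: 17.9752 − 14.9583 = 3.02 SM.

3.02 SM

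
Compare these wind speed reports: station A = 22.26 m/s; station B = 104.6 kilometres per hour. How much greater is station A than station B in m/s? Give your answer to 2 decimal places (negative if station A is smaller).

-6.80 m/s

station B: 104.6 km/h = 29.0556 m/s.
Difference: 22.2600 − 29.0556 = -6.80 m/s.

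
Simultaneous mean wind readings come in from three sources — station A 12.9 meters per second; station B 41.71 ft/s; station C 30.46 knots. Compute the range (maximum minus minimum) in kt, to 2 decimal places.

5.75 kt

station A: 12.9 m/s = 25.0756 kt.
station B: 41.71 ft/s = 24.7125 kt.
Spread: 30.4600 − 24.7125 = 5.75 kt.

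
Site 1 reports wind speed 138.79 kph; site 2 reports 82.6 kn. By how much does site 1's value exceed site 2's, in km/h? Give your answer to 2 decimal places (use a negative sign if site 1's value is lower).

-14.19 km/h

site 2: 82.6 kt = 152.9752 km/h.
Difference: 138.7900 − 152.9752 = -14.19 km/h.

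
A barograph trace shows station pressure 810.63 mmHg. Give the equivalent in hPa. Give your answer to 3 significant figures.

1080 hPa

1 mmHg = 1.33322 hPa, so 810.63 × 1.33322 = 1080 hPa.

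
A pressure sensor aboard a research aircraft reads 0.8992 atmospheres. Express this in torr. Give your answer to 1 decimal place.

1 atm = 760 mmHg, so 0.8992 × 760 = 683.4 mmHg.

683.4 mmHg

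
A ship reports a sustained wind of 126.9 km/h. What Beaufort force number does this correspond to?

Beaufort force 12

126.9 km/h = 35.2 m/s, which is Beaufort 12 (hurricane force, ≥32.7 m/s).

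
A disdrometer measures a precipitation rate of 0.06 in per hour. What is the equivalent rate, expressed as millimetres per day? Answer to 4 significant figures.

36.58 mm/day

0.06 in/hour × 25.4 mm/in × 24 hour/day = 36.58 mm/day.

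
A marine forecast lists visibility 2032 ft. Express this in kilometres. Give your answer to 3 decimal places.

0.619 km

1 ft = 0.0003048 km, so 2032 × 0.0003048 = 0.619 km.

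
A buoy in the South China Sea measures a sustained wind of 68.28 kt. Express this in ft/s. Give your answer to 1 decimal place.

1 kt = 1.68781 ft/s, so 68.28 × 1.68781 = 115.2 ft/s.

115.2 ft/s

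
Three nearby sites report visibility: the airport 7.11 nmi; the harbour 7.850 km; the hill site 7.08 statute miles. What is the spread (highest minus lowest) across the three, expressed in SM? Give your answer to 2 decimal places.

the airport: 7.11 nmi = 8.1820 SM.
the harbour: 7.850 km = 4.8778 SM.
Spread: 8.1820 − 4.8778 = 3.30 SM.

3.30 SM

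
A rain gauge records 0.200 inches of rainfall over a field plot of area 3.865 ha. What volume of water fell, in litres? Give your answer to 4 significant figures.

Depth: 0.200 in × 25.4 = 5.08 mm.
Area: 3.865 ha = 38650 m².
1 mm over 1 m² is 1 L, so volume = 5.08 × 38650 = 196342 L ≈ 196300 L.

196300 litres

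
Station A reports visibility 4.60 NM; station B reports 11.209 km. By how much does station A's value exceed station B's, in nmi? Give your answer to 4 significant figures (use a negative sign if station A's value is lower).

station B: 11.209 km = 6.05238 nmi.
Difference: 4.60000 − 6.05238 = -1.452 nmi.

-1.452 nmi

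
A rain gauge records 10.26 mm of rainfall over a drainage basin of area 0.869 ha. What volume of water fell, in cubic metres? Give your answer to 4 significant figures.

89.16 cubic metres

Area: 0.869 ha = 8690 m².
1 mm over 1 m² is 1 L, so volume = 10.26 × 8690 = 89159.4 L = 89.16 m³.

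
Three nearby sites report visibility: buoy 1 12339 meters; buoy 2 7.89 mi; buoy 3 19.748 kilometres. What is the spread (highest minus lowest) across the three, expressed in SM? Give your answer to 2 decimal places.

buoy 1: 12339 m = 7.6671 SM.
buoy 3: 19.748 km = 12.2708 SM.
Spread: 12.2708 − 7.6671 = 4.60 SM.

4.60 SM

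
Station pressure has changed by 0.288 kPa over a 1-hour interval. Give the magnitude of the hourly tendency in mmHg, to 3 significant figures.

0.288 kPa / 1 h × 7.50062 mmHg/kPa = 2.16 mmHg/h.

2.16 mmHg per hour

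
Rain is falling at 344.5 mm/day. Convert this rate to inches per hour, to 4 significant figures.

344.5 mm/day × 0.0393701 in/mm × 0.0416667 day/hour = 0.5651 in/hour.

0.5651 in/hour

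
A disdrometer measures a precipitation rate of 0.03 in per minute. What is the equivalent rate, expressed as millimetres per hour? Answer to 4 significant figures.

45.72 mm/hour

0.03 in/minute × 25.4 mm/in × 60 minute/hour = 45.72 mm/hour.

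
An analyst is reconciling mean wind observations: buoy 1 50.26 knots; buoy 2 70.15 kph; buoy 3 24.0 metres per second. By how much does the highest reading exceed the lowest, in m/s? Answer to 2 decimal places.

buoy 1: 50.26 kt = 25.8560 m/s.
buoy 2: 70.15 km/h = 19.4861 m/s.
Spread: 25.8560 − 19.4861 = 6.37 m/s.

6.37 m/s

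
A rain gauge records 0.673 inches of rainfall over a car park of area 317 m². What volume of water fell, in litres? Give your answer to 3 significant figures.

Depth: 0.673 in × 25.4 = 17.0942 mm.
1 mm over 1 m² is 1 L, so volume = 17.0942 × 317 = 5418.8614 L ≈ 5420 L.

5420 litres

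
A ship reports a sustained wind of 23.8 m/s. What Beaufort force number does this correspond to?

Beaufort force 9

23.8 m/s lies in the Beaufort 9 band (strong gale, 20.8–24.4 m/s).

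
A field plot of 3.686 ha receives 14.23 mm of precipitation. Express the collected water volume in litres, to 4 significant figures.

524500 litres

Area: 3.686 ha = 36860 m².
1 mm over 1 m² is 1 L, so volume = 14.23 × 36860 = 524517.8 L ≈ 524500 L.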